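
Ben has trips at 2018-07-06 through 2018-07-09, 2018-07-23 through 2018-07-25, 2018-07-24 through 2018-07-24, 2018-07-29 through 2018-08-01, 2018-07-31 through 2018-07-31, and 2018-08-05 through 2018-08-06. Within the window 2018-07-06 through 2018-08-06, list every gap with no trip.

Covered (merged): 2018-07-06 through 2018-07-09, 2018-07-23 through 2018-07-25, 2018-07-29 through 2018-08-01, 2018-08-05 through 2018-08-06.
Complement within 2018-07-06 through 2018-08-06: 2018-07-10 through 2018-07-22, 2018-07-26 through 2018-07-28, 2018-08-02 through 2018-08-04.

2018-07-10 through 2018-07-22, 2018-07-26 through 2018-07-28, 2018-08-02 through 2018-08-04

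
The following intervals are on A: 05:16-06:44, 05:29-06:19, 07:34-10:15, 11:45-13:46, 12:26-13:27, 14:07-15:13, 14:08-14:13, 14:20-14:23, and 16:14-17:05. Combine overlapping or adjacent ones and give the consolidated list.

05:16-06:44, 07:34-10:15, 11:45-13:46, 14:07-15:13, 16:14-17:05

05:29-06:19 overlaps/touches 05:16-06:44 → extend to 05:16-06:44.
07:34-10:15 is disjoint → start new block.
11:45-13:46 is disjoint → start new block.
12:26-13:27 overlaps/touches 11:45-13:46 → extend to 11:45-13:46.
14:07-15:13 is disjoint → start new block.
14:08-14:13 overlaps/touches 14:07-15:13 → extend to 14:07-15:13.
14:20-14:23 overlaps/touches 14:07-15:13 → extend to 14:07-15:13.
16:14-17:05 is disjoint → start new block.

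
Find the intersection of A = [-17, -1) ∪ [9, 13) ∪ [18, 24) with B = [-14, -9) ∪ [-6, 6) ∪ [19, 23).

[-17, -1) ∩ B → [-14, -9), [-6, -1).
[9, 13) meets no B interval.
[18, 24) ∩ B → [19, 23).

[-14, -9) ∪ [-6, -1) ∪ [19, 23)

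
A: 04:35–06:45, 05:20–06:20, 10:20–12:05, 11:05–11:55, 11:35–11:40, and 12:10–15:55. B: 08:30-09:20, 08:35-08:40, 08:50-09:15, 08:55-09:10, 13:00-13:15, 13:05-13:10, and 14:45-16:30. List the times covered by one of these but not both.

04:35-06:45, 08:30-09:20, 10:20-12:05, 12:10-13:00, 13:15-14:45, 15:55-16:30

Merge the first list: 04:35-06:45, 10:20-12:05, 12:10-15:55.
Merge the second list: 08:30-09:20, 13:00-13:15, 14:45-16:30.
Only in the first: 04:35-06:45, 10:20-12:05, 12:10-13:00, 13:15-14:45.
Only in the second: 08:30-09:20, 15:55-16:30.
Together these are the periods covered by exactly one.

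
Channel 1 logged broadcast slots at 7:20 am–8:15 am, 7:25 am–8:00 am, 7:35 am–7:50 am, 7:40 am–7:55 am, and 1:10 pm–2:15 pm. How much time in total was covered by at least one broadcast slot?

2 h

Merged: 7:20 am–8:15 am, 1:10 pm–2:15 pm.
Lengths: 55 min + 1 h 5 min = 2 h.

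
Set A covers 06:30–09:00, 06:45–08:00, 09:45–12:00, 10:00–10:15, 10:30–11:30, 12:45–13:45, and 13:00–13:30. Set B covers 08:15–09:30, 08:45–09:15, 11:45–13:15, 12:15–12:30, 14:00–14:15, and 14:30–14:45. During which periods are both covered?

08:15–09:00, 11:45–12:00, 12:45–13:15

A, merged: 06:30–09:00, 09:45–12:00, 12:45–13:45.
B, merged: 08:15–09:30, 11:45–13:15, 14:00–14:15, 14:30–14:45.
06:30–09:00 meets the second set on 08:15–09:00.
09:45–12:00 meets the second set on 11:45–12:00.
12:45–13:45 meets the second set on 12:45–13:15.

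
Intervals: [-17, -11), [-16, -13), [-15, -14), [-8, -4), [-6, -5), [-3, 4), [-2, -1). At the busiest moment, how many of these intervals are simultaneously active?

At -15, 3 of the intervals are simultaneously active.
No point has more.

3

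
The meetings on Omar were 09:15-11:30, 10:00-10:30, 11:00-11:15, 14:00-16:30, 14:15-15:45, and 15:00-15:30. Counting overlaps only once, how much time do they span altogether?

Merged: 09:15–11:30, 14:00–16:30.
Lengths: 2 h 15 min + 2 h 30 min = 4 h 45 min.

4 h 45 min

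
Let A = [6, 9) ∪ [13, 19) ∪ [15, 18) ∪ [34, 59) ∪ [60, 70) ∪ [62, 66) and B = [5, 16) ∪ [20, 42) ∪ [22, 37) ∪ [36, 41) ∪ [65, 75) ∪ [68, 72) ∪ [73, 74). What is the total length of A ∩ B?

A, merged: [6, 9), [13, 19), [34, 59), [60, 70).
B, merged: [5, 16), [20, 42), [65, 75).
A ∩ B = [6, 9), [13, 16), [34, 42), [65, 70).
Total: 3 + 3 + 8 + 5 = 19.

19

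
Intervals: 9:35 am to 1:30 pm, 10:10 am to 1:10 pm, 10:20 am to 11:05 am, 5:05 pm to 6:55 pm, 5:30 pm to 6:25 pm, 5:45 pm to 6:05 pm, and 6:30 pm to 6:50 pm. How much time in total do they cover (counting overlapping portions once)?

5 h 45 min

Merged: 9:35 am–1:30 pm, 5:05 pm–6:55 pm.
Lengths: 3 h 55 min + 1 h 50 min = 5 h 45 min.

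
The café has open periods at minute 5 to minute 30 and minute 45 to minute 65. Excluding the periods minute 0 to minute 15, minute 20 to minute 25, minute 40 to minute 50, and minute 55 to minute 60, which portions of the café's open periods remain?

minute 15 to minute 20, minute 25 to minute 30, minute 50 to minute 55, minute 60 to minute 65

minute 5 to minute 30 with B removed leaves minute 15 to minute 20, minute 25 to minute 30.
minute 45 to minute 65 with B removed leaves minute 50 to minute 55, minute 60 to minute 65.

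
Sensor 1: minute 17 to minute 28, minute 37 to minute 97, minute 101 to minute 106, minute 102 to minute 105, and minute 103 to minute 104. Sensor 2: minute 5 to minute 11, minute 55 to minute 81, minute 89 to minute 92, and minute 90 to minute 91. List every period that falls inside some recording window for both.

minute 55 to minute 81, minute 89 to minute 92

A, merged: minute 17 to minute 28, minute 37 to minute 97, minute 101 to minute 106.
B, merged: minute 5 to minute 11, minute 55 to minute 81, minute 89 to minute 92.
minute 17 to minute 28: no overlap with the second set.
minute 37 to minute 97 meets the second set on minute 55 to minute 81, minute 89 to minute 92.
minute 101 to minute 106: no overlap with the second set.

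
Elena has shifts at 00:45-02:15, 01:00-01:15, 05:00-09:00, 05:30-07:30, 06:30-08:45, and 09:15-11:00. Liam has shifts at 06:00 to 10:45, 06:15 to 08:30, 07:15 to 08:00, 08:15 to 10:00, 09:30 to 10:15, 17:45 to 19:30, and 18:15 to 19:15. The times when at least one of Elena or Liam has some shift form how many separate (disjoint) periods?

A, merged: 00:45–02:15, 05:00–09:00, 09:15–11:00.
B, merged: 06:00–10:45, 17:45–19:30.
A ∪ B = 00:45–02:15, 05:00–11:00, 17:45–19:30.
That is 3 disjoint pieces.

3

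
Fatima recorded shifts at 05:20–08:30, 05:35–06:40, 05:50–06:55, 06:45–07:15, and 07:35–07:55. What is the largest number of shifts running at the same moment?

At 05:50, 3 of the intervals are simultaneously active.
No point has more.

3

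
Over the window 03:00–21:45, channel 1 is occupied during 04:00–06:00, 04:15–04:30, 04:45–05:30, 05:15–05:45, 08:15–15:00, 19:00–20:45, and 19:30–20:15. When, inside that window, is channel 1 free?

After merging, the occupied span is 04:00–06:00, 08:15–15:00, 19:00–20:45.
Uncovered inside 03:00–21:45: 03:00–04:00, 06:00–08:15, 15:00–19:00, 20:45–21:45.

03:00–04:00, 06:00–08:15, 15:00–19:00, 20:45–21:45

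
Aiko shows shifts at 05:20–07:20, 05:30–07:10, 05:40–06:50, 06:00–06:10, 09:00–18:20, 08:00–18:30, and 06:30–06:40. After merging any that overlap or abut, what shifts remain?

05:20–07:20, 08:00–18:30

Sort by start: 05:20–07:20, 05:30–07:10, 05:40–06:50, 06:00–06:10, 06:30–06:40, 08:00–18:30, 09:00–18:20.
05:30–07:10 overlaps/touches 05:20–07:20 → extend to 05:20–07:20.
05:40–06:50 overlaps/touches 05:20–07:20 → extend to 05:20–07:20.
06:00–06:10 overlaps/touches 05:20–07:20 → extend to 05:20–07:20.
06:30–06:40 overlaps/touches 05:20–07:20 → extend to 05:20–07:20.
08:00–18:30 is disjoint → start new block.
09:00–18:20 overlaps/touches 08:00–18:30 → extend to 08:00–18:30.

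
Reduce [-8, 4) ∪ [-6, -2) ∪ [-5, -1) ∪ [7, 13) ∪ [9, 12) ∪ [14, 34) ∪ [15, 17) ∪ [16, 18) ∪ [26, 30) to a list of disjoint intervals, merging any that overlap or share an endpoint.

[-8, 4) ∪ [7, 13) ∪ [14, 34)

[-6, -2) overlaps/touches [-8, 4) → extend to [-8, 4).
[-5, -1) overlaps/touches [-8, 4) → extend to [-8, 4).
[7, 13) is disjoint → start new block.
[9, 12) overlaps/touches [7, 13) → extend to [7, 13).
[14, 34) is disjoint → start new block.
[15, 17) overlaps/touches [14, 34) → extend to [14, 34).
[16, 18) overlaps/touches [14, 34) → extend to [14, 34).
[26, 30) overlaps/touches [14, 34) → extend to [14, 34).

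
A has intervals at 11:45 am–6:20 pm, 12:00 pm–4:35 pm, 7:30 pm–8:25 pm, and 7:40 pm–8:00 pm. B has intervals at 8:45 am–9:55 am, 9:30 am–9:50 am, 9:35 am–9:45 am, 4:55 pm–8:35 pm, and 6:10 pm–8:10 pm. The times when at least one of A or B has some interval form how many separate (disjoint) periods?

2

A, merged: 11:45 am–6:20 pm, 7:30 pm–8:25 pm.
B, merged: 8:45 am–9:55 am, 4:55 pm–8:35 pm.
A ∪ B = 8:45 am–9:55 am, 11:45 am–8:35 pm.
That is 2 disjoint pieces.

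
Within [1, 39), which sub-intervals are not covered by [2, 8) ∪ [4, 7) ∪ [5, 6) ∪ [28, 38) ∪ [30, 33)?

After merging, the occupied span is [2, 8), [28, 38).
Uncovered inside [1, 39): [1, 2), [8, 28), [38, 39).

[1, 2) ∪ [8, 28) ∪ [38, 39)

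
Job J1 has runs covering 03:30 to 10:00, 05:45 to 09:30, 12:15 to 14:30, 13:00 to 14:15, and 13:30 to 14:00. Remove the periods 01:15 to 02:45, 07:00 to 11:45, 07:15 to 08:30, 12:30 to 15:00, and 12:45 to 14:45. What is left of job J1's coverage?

03:30-07:00, 12:15-12:30

Merge the first list: 03:30-10:00, 12:15-14:30.
Merge the second list: 01:15-02:45, 07:00-11:45, 12:30-15:00.
03:30-10:00 with B removed leaves 03:30-07:00.
12:15-14:30 with B removed leaves 12:15-12:30.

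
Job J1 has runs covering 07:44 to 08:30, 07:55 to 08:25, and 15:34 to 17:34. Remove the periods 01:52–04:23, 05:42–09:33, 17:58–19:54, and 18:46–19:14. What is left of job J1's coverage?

First set merges to 07:44–08:30, 15:34–17:34.
Second set merges to 01:52–04:23, 05:42–09:33, 17:58–19:54.
07:44–08:30 lies entirely inside B → drops out.
15:34–17:34 is untouched.

15:34–17:34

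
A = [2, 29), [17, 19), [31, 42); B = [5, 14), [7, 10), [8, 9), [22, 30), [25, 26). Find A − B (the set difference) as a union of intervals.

First set merges to [2, 29), [31, 42).
Second set merges to [5, 14), [22, 30).
[2, 29) minus B → [2, 5), [14, 22).
[31, 42): no B overlap → unchanged.

[2, 5) ∪ [14, 22) ∪ [31, 42)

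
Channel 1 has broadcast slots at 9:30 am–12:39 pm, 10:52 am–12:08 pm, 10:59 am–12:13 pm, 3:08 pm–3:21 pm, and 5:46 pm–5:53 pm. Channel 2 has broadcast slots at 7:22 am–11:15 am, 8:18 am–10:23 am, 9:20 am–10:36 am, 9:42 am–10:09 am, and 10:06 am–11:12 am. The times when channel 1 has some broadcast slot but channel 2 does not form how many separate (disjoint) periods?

3

A, merged: 9:30 am-12:39 pm, 3:08 pm-3:21 pm, 5:46 pm-5:53 pm.
B, merged: 7:22 am-11:15 am.
A \ B = 11:15 am-12:39 pm, 3:08 pm-3:21 pm, 5:46 pm-5:53 pm.
That is 3 disjoint pieces.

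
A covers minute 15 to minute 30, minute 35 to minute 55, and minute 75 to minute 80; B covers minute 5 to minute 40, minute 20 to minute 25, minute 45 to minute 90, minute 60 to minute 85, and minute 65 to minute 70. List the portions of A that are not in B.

minute 40 to minute 45

Second set merges to minute 5 to minute 40, minute 45 to minute 90.
minute 15 to minute 30: entirely removed.
minute 35 to minute 55 \ B = minute 40 to minute 45.
minute 75 to minute 80: entirely removed.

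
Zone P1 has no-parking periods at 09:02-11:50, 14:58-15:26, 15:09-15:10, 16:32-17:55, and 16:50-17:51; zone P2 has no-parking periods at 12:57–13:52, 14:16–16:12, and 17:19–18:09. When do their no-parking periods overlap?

Merge the first list: 09:02–11:50, 14:58–15:26, 16:32–17:55.
09:02–11:50 meets no B interval.
14:58–15:26 ∩ B → 14:58–15:26.
16:32–17:55 ∩ B → 17:19–17:55.

14:58–15:26, 17:19–17:55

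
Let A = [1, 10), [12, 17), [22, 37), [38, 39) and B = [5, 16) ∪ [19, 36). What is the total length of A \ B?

7

A \ B = [1, 5), [16, 17), [36, 37), [38, 39).
Total: 4 + 1 + 1 + 1 = 7.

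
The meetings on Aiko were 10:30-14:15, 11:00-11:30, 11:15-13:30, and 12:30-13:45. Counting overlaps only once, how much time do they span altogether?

3 h 45 min

Merged: 10:30–14:15.
Length: 3 h 45 min.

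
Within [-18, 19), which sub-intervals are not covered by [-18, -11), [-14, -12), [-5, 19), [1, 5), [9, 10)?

[-11, -5)

The merged coverage is [-18, -11), [-5, 19).
Complement within [-18, 19): [-11, -5).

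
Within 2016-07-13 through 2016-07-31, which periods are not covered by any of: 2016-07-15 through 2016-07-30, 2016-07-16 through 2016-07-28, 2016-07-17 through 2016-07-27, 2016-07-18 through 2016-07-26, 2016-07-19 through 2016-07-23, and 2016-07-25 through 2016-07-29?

The merged coverage is 2016-07-15 through 2016-07-30.
Gaps within 2016-07-13 through 2016-07-31: 2016-07-13 through 2016-07-14, 2016-07-31 through 2016-07-31.

2016-07-13 through 2016-07-14, 2016-07-31 through 2016-07-31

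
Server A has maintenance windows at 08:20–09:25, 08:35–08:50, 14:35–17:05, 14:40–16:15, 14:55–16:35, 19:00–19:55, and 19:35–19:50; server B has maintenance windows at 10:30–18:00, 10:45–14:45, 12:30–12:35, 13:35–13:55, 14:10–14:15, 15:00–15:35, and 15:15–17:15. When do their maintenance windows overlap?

14:35-17:05

A, merged: 08:20-09:25, 14:35-17:05, 19:00-19:55.
B, merged: 10:30-18:00.
08:20-09:25 falls entirely outside B.
14:35-17:05 overlaps B on 14:35-17:05.
19:00-19:55 falls entirely outside B.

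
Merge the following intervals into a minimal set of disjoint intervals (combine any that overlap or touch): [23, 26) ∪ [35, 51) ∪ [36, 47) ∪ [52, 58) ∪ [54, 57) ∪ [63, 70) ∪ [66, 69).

[35, 51) is disjoint → start new block.
[36, 47) overlaps/touches [35, 51) → extend to [35, 51).
[52, 58) is disjoint → start new block.
[54, 57) overlaps/touches [52, 58) → extend to [52, 58).
[63, 70) is disjoint → start new block.
[66, 69) overlaps/touches [63, 70) → extend to [63, 70).

[23, 26) ∪ [35, 51) ∪ [52, 58) ∪ [63, 70)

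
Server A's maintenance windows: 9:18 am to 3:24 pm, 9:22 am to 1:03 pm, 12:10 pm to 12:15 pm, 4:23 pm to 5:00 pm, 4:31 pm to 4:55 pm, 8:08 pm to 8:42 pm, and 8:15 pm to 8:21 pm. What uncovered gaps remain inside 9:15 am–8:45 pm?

9:15 am–9:18 am, 3:24 pm–4:23 pm, 5:00 pm–8:08 pm, 8:42 pm–8:45 pm

Covered (merged): 9:18 am–3:24 pm, 4:23 pm–5:00 pm, 8:08 pm–8:42 pm.
Complement within 9:15 am–8:45 pm: 9:15 am–9:18 am, 3:24 pm–4:23 pm, 5:00 pm–8:08 pm, 8:42 pm–8:45 pm.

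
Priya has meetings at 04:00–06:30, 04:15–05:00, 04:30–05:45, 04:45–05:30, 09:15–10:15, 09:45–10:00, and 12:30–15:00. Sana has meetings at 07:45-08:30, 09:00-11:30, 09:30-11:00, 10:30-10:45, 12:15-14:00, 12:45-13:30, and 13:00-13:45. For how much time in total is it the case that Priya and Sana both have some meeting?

2 h 30 min

A, merged: 04:00–06:30, 09:15–10:15, 12:30–15:00.
B, merged: 07:45–08:30, 09:00–11:30, 12:15–14:00.
A ∩ B = 09:15–10:15, 12:30–14:00.
Total: 1 h + 1 h 30 min = 2 h 30 min.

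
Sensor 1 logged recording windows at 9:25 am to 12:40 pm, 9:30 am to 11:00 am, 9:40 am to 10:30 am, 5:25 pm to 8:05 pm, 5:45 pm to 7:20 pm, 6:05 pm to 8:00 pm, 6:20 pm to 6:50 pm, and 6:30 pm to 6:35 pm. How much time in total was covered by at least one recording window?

5 h 55 min

Merged: 9:25 am–12:40 pm, 5:25 pm–8:05 pm.
Lengths: 3 h 15 min + 2 h 40 min = 5 h 55 min.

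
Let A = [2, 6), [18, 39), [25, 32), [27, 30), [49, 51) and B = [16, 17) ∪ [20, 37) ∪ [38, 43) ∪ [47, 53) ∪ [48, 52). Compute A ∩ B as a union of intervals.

[20, 37) ∪ [38, 39) ∪ [49, 51)

A, merged: [2, 6), [18, 39), [49, 51).
B, merged: [16, 17), [20, 37), [38, 43), [47, 53).
[2, 6) meets no B interval.
[18, 39) ∩ B → [20, 37), [38, 39).
[49, 51) ∩ B → [49, 51).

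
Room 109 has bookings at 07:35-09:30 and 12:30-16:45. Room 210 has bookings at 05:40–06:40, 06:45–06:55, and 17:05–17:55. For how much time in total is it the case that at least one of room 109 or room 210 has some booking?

A ∪ B = 05:40–06:40, 06:45–06:55, 07:35–09:30, 12:30–16:45, 17:05–17:55.
Total: 1 h + 10 min + 1 h 55 min + 4 h 15 min + 50 min = 8 h 10 min.

8 h 10 min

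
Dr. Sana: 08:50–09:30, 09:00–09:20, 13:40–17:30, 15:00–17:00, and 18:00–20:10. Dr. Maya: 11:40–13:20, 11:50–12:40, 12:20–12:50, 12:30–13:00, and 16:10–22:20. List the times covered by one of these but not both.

08:50-09:30, 11:40-13:20, 13:40-16:10, 17:30-18:00, 20:10-22:20

A, merged: 08:50-09:30, 13:40-17:30, 18:00-20:10.
B, merged: 11:40-13:20, 16:10-22:20.
A but not B: 08:50-09:30, 13:40-16:10.
B but not A: 11:40-13:20, 17:30-18:00, 20:10-22:20.
Combining gives A △ B.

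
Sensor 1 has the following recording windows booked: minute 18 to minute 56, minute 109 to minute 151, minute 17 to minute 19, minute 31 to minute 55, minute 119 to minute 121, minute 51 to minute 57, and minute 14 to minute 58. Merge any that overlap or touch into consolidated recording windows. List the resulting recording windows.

minute 14 to minute 58, minute 109 to minute 151

Sort by start: minute 14 to minute 58, minute 17 to minute 19, minute 18 to minute 56, minute 31 to minute 55, minute 51 to minute 57, minute 109 to minute 151, minute 119 to minute 121.
minute 17 to minute 19 overlaps/touches minute 14 to minute 58 → extend to minute 14 to minute 58.
minute 18 to minute 56 overlaps/touches minute 14 to minute 58 → extend to minute 14 to minute 58.
minute 31 to minute 55 overlaps/touches minute 14 to minute 58 → extend to minute 14 to minute 58.
minute 51 to minute 57 overlaps/touches minute 14 to minute 58 → extend to minute 14 to minute 58.
minute 109 to minute 151 is disjoint → start new block.
minute 119 to minute 121 overlaps/touches minute 109 to minute 151 → extend to minute 109 to minute 151.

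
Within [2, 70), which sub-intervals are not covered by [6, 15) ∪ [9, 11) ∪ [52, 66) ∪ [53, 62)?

[2, 6) ∪ [15, 52) ∪ [66, 70)

Covered (merged): [6, 15), [52, 66).
Uncovered inside [2, 70): [2, 6), [15, 52), [66, 70).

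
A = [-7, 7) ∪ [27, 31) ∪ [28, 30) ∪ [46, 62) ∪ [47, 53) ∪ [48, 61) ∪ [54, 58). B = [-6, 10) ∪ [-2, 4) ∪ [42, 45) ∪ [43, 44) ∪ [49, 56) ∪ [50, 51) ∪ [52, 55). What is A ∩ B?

A, merged: [-7, 7), [27, 31), [46, 62).
B, merged: [-6, 10), [42, 45), [49, 56).
[-7, 7) overlaps B on [-6, 7).
[27, 31) falls entirely outside B.
[46, 62) overlaps B on [49, 56).

[-6, 7) ∪ [49, 56)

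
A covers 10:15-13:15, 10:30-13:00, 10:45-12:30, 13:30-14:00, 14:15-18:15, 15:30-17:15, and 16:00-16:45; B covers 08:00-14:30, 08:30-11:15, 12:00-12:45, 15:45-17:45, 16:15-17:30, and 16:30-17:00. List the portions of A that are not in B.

Merge the first list: 10:15–13:15, 13:30–14:00, 14:15–18:15.
Merge the second list: 08:00–14:30, 15:45–17:45.
10:15–13:15 lies entirely inside B → drops out.
13:30–14:00 lies entirely inside B → drops out.
14:15–18:15 with B removed leaves 14:30–15:45, 17:45–18:15.

14:30–15:45, 17:45–18:15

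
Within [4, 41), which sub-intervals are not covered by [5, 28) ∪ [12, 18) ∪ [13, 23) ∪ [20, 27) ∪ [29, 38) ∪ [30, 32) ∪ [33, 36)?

[4, 5) ∪ [28, 29) ∪ [38, 41)

The merged coverage is [5, 28), [29, 38).
Complement within [4, 41): [4, 5), [28, 29), [38, 41).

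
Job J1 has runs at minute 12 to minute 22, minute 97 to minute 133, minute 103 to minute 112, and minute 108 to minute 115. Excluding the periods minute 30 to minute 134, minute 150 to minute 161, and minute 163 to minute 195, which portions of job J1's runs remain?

First set merges to minute 12 to minute 22, minute 97 to minute 133.
minute 12 to minute 22: nothing removed.
minute 97 to minute 133: entirely removed.

minute 12 to minute 22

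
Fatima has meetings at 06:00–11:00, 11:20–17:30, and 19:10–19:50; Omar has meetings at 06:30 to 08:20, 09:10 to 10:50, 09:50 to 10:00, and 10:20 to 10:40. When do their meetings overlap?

06:30-08:20, 09:10-10:50

B, merged: 06:30-08:20, 09:10-10:50.
06:00-11:00 meets the second set on 06:30-08:20, 09:10-10:50.
11:20-17:30: no overlap with the second set.
19:10-19:50: no overlap with the second set.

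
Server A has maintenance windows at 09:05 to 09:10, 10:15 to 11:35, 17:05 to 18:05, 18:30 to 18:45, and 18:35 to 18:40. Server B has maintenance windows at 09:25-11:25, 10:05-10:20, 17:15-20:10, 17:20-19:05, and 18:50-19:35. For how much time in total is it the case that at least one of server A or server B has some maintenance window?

First set merges to 09:05-09:10, 10:15-11:35, 17:05-18:05, 18:30-18:45.
Second set merges to 09:25-11:25, 17:15-20:10.
A ∪ B = 09:05-09:10, 09:25-11:35, 17:05-20:10.
Total: 5 min + 2 h 10 min + 3 h 5 min = 5 h 20 min.

5 h 20 min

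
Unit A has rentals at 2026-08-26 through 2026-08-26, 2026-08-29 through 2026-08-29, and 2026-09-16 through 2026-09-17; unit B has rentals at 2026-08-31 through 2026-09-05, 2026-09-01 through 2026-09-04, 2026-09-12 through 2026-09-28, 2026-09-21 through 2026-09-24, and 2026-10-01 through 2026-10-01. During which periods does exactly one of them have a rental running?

B, merged: 2026-08-31 through 2026-09-05, 2026-09-12 through 2026-09-28, 2026-10-01 through 2026-10-01.
A \ B = 2026-08-26 through 2026-08-26, 2026-08-29 through 2026-08-29.
B \ A = 2026-08-31 through 2026-09-05, 2026-09-12 through 2026-09-15, 2026-09-18 through 2026-09-28, 2026-10-01 through 2026-10-01.
Union of the two gives the symmetric difference.

2026-08-26 through 2026-08-26, 2026-08-29 through 2026-08-29, 2026-08-31 through 2026-09-05, 2026-09-12 through 2026-09-15, 2026-09-18 through 2026-09-28, 2026-10-01 through 2026-10-01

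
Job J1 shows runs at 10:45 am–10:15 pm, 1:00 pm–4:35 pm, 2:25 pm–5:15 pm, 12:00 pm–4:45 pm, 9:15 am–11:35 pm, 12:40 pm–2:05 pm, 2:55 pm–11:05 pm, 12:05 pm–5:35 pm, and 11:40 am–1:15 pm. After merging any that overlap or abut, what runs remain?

Sort by start: 9:15 am–11:35 pm, 10:45 am–10:15 pm, 11:40 am–1:15 pm, 12:00 pm–4:45 pm, 12:05 pm–5:35 pm, 12:40 pm–2:05 pm, 1:00 pm–4:35 pm, 2:25 pm–5:15 pm, 2:55 pm–11:05 pm.
10:45 am–10:15 pm overlaps/touches 9:15 am–11:35 pm → extend to 9:15 am–11:35 pm.
11:40 am–1:15 pm overlaps/touches 9:15 am–11:35 pm → extend to 9:15 am–11:35 pm.
12:00 pm–4:45 pm overlaps/touches 9:15 am–11:35 pm → extend to 9:15 am–11:35 pm.
12:05 pm–5:35 pm overlaps/touches 9:15 am–11:35 pm → extend to 9:15 am–11:35 pm.
12:40 pm–2:05 pm overlaps/touches 9:15 am–11:35 pm → extend to 9:15 am–11:35 pm.
1:00 pm–4:35 pm overlaps/touches 9:15 am–11:35 pm → extend to 9:15 am–11:35 pm.
2:25 pm–5:15 pm overlaps/touches 9:15 am–11:35 pm → extend to 9:15 am–11:35 pm.
2:55 pm–11:05 pm overlaps/touches 9:15 am–11:35 pm → extend to 9:15 am–11:35 pm.

9:15 am–11:35 pm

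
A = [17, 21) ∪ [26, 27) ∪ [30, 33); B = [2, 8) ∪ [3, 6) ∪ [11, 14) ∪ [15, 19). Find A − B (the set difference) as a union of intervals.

[19, 21) ∪ [26, 27) ∪ [30, 33)

B, merged: [2, 8), [11, 14), [15, 19).
[17, 21) \ B = [19, 21).
[26, 27): nothing removed.
[30, 33): nothing removed.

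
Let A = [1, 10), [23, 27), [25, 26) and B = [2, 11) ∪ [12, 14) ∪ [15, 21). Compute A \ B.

Merge the first list: [1, 10), [23, 27).
[1, 10) with B removed leaves [1, 2).
[23, 27) is untouched.

[1, 2) ∪ [23, 27)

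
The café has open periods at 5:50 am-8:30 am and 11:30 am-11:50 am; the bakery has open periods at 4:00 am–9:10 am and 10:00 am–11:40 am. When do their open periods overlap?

5:50 am-8:30 am, 11:30 am-11:40 am

5:50 am-8:30 am ∩ B → 5:50 am-8:30 am.
11:30 am-11:50 am ∩ B → 11:30 am-11:40 am.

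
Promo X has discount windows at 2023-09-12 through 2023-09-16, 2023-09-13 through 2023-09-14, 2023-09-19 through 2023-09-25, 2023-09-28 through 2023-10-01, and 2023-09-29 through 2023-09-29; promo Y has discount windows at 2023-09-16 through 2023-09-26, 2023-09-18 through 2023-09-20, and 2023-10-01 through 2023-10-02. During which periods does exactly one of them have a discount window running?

First set merges to 2023-09-12 through 2023-09-16, 2023-09-19 through 2023-09-25, 2023-09-28 through 2023-10-01.
Second set merges to 2023-09-16 through 2023-09-26, 2023-10-01 through 2023-10-02.
A \ B = 2023-09-12 through 2023-09-15, 2023-09-28 through 2023-09-30.
B \ A = 2023-09-17 through 2023-09-18, 2023-09-26 through 2023-09-26, 2023-10-02 through 2023-10-02.
Union of the two gives the symmetric difference.

2023-09-12 through 2023-09-15, 2023-09-17 through 2023-09-18, 2023-09-26 through 2023-09-26, 2023-09-28 through 2023-09-30, 2023-10-02 through 2023-10-02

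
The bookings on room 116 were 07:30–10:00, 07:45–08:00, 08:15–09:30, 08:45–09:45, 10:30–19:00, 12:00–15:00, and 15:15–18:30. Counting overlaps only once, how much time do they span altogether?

Merged: 07:30–10:00, 10:30–19:00.
Lengths: 2 h 30 min + 8 h 30 min = 11 h.

11 h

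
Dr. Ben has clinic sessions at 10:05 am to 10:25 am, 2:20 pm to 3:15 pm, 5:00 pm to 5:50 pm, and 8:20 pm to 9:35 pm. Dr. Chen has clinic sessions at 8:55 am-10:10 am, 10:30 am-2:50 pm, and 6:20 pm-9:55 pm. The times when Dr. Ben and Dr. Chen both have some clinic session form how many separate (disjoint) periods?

3

A ∩ B = 10:05 am–10:10 am, 2:20 pm–2:50 pm, 8:20 pm–9:35 pm.
That is 3 disjoint pieces.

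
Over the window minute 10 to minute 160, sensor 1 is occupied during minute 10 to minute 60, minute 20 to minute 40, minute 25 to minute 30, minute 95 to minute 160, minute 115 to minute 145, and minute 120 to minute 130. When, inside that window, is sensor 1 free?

minute 60 to minute 95

Covered (merged): minute 10 to minute 60, minute 95 to minute 160.
Gaps within minute 10 to minute 160: minute 60 to minute 95.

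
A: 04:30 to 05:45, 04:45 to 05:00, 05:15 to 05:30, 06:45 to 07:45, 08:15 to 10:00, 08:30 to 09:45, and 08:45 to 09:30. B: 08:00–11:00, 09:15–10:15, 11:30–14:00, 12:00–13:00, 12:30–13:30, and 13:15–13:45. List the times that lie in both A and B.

A, merged: 04:30-05:45, 06:45-07:45, 08:15-10:00.
B, merged: 08:00-11:00, 11:30-14:00.
04:30-05:45 falls entirely outside B.
06:45-07:45 falls entirely outside B.
08:15-10:00 overlaps B on 08:15-10:00.

08:15-10:00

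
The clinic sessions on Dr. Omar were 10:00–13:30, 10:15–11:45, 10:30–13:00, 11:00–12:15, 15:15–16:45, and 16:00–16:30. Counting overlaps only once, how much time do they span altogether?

5 h

Merged: 10:00–13:30, 15:15–16:45.
Lengths: 3 h 30 min + 1 h 30 min = 5 h.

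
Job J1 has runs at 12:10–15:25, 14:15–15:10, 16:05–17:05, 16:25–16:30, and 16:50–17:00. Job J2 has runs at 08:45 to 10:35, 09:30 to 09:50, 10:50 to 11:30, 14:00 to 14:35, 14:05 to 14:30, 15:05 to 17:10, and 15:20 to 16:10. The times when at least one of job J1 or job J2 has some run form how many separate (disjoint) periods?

3

A, merged: 12:10-15:25, 16:05-17:05.
B, merged: 08:45-10:35, 10:50-11:30, 14:00-14:35, 15:05-17:10.
A ∪ B = 08:45-10:35, 10:50-11:30, 12:10-17:10.
That is 3 disjoint pieces.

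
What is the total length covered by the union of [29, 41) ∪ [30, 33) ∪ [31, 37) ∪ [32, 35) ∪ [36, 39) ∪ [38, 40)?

Merged: [29, 41).
Length: 12.

12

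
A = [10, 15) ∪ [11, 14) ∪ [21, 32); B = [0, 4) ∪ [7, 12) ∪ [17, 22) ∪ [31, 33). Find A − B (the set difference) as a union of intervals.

Merge the first list: [10, 15), [21, 32).
[10, 15) minus B → [12, 15).
[21, 32) minus B → [22, 31).

[12, 15) ∪ [22, 31)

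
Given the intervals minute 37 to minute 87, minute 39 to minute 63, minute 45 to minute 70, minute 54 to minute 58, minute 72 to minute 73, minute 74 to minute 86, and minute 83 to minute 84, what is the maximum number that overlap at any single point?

Walk the sorted start/end points keeping a running depth.
The depth first hits 4 at minute 54.

4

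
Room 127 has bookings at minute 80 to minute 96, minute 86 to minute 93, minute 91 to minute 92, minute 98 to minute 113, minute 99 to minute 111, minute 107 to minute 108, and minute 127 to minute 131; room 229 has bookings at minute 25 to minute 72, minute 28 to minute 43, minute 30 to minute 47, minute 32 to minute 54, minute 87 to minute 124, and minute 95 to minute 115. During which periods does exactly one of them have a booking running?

minute 25 to minute 72, minute 80 to minute 87, minute 96 to minute 98, minute 113 to minute 124, minute 127 to minute 131

A, merged: minute 80 to minute 96, minute 98 to minute 113, minute 127 to minute 131.
B, merged: minute 25 to minute 72, minute 87 to minute 124.
A but not B: minute 80 to minute 87, minute 127 to minute 131.
B but not A: minute 25 to minute 72, minute 96 to minute 98, minute 113 to minute 124.
Combining gives A △ B.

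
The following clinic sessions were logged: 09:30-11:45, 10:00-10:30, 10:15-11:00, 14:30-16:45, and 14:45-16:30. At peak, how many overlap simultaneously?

3

Sweep endpoints in order; track running count of active intervals.
Peak of 3 reached at 10:15.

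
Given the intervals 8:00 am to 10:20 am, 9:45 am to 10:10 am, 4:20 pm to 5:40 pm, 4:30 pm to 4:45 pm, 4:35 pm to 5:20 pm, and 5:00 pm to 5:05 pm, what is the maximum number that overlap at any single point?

3

At 4:35 pm, 3 of the intervals are simultaneously active.
No point has more.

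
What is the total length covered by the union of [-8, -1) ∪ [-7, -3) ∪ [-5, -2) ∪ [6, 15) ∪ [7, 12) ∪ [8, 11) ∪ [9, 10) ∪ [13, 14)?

Merged: [-8, -1), [6, 15).
Lengths: 7 + 9 = 16.

16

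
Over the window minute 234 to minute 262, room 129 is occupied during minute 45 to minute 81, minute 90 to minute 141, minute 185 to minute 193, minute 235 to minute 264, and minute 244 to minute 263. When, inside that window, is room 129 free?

After merging, the occupied span is minute 45 to minute 81, minute 90 to minute 141, minute 185 to minute 193, minute 235 to minute 264.
Uncovered inside minute 234 to minute 262: minute 234 to minute 235.

minute 234 to minute 235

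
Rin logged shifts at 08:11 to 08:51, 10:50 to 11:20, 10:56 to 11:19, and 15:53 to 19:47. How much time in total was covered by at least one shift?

Merged: 08:11–08:51, 10:50–11:20, 15:53–19:47.
Lengths: 40 min + 30 min + 3 h 54 min = 5 h 4 min.

5 h 4 min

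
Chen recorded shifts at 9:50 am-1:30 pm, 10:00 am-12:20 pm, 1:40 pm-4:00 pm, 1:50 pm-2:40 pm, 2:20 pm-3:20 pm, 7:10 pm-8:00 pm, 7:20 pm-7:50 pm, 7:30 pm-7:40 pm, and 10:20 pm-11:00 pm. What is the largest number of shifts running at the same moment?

At 2:20 pm, 3 of the intervals are simultaneously active.
No point has more.

3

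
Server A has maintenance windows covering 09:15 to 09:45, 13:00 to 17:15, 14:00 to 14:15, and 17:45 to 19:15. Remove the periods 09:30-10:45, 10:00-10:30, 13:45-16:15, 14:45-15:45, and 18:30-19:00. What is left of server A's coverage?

09:15–09:30, 13:00–13:45, 16:15–17:15, 17:45–18:30, 19:00–19:15

First set merges to 09:15–09:45, 13:00–17:15, 17:45–19:15.
Second set merges to 09:30–10:45, 13:45–16:15, 18:30–19:00.
09:15–09:45 with B removed leaves 09:15–09:30.
13:00–17:15 with B removed leaves 13:00–13:45, 16:15–17:15.
17:45–19:15 with B removed leaves 17:45–18:30, 19:00–19:15.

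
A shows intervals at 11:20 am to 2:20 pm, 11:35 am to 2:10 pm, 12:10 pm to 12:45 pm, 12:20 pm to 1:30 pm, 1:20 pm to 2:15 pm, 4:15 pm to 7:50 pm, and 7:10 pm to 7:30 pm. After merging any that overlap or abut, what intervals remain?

11:35 am–2:10 pm overlaps/touches 11:20 am–2:20 pm → extend to 11:20 am–2:20 pm.
12:10 pm–12:45 pm overlaps/touches 11:20 am–2:20 pm → extend to 11:20 am–2:20 pm.
12:20 pm–1:30 pm overlaps/touches 11:20 am–2:20 pm → extend to 11:20 am–2:20 pm.
1:20 pm–2:15 pm overlaps/touches 11:20 am–2:20 pm → extend to 11:20 am–2:20 pm.
4:15 pm–7:50 pm is disjoint → start new block.
7:10 pm–7:30 pm overlaps/touches 4:15 pm–7:50 pm → extend to 4:15 pm–7:50 pm.

11:20 am–2:20 pm, 4:15 pm–7:50 pm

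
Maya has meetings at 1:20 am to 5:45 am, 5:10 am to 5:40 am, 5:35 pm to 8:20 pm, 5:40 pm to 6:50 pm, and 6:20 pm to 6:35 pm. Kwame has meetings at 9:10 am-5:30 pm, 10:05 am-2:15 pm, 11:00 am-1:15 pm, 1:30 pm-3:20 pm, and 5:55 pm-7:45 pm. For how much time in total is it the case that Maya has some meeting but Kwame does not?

A, merged: 1:20 am–5:45 am, 5:35 pm–8:20 pm.
B, merged: 9:10 am–5:30 pm, 5:55 pm–7:45 pm.
A \ B = 1:20 am–5:45 am, 5:35 pm–5:55 pm, 7:45 pm–8:20 pm.
Total: 4 h 25 min + 20 min + 35 min = 5 h 20 min.

5 h 20 min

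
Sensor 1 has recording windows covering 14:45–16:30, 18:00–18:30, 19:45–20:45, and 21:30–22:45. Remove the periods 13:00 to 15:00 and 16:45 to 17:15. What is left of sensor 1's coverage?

15:00–16:30, 18:00–18:30, 19:45–20:45, 21:30–22:45

14:45–16:30 minus B → 15:00–16:30.
18:00–18:30: no B overlap → unchanged.
19:45–20:45: no B overlap → unchanged.
21:30–22:45: no B overlap → unchanged.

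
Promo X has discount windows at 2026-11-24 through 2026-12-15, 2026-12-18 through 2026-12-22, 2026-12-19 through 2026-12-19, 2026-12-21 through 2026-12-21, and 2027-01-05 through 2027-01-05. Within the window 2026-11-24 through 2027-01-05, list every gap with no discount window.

Covered (merged): 2026-11-24 through 2026-12-15, 2026-12-18 through 2026-12-22, 2027-01-05 through 2027-01-05.
Uncovered inside 2026-11-24 through 2027-01-05: 2026-12-16 through 2026-12-17, 2026-12-23 through 2027-01-04.

2026-12-16 through 2026-12-17, 2026-12-23 through 2027-01-04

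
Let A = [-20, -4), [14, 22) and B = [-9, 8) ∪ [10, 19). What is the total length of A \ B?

14

A \ B = [-20, -9), [19, 22).
Total: 11 + 3 = 14.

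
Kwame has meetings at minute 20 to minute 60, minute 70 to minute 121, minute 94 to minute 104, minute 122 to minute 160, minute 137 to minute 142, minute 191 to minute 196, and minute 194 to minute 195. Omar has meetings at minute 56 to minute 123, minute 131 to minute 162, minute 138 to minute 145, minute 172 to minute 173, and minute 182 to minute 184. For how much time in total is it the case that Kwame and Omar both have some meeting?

85 minutes

Merge the first list: minute 20 to minute 60, minute 70 to minute 121, minute 122 to minute 160, minute 191 to minute 196.
Merge the second list: minute 56 to minute 123, minute 131 to minute 162, minute 172 to minute 173, minute 182 to minute 184.
A ∩ B = minute 56 to minute 60, minute 70 to minute 121, minute 122 to minute 123, minute 131 to minute 160.
Total: 4 minutes + 51 minutes + 1 minute + 29 minutes = 85 minutes.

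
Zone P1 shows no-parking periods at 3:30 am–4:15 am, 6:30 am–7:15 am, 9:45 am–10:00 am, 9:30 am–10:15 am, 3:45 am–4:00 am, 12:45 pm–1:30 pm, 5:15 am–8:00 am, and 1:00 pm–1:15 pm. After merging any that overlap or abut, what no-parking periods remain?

Sort by start: 3:30 am-4:15 am, 3:45 am-4:00 am, 5:15 am-8:00 am, 6:30 am-7:15 am, 9:30 am-10:15 am, 9:45 am-10:00 am, 12:45 pm-1:30 pm, 1:00 pm-1:15 pm.
3:45 am-4:00 am overlaps/touches 3:30 am-4:15 am → extend to 3:30 am-4:15 am.
5:15 am-8:00 am is disjoint → start new block.
6:30 am-7:15 am overlaps/touches 5:15 am-8:00 am → extend to 5:15 am-8:00 am.
9:30 am-10:15 am is disjoint → start new block.
9:45 am-10:00 am overlaps/touches 9:30 am-10:15 am → extend to 9:30 am-10:15 am.
12:45 pm-1:30 pm is disjoint → start new block.
1:00 pm-1:15 pm overlaps/touches 12:45 pm-1:30 pm → extend to 12:45 pm-1:30 pm.

3:30 am-4:15 am, 5:15 am-8:00 am, 9:30 am-10:15 am, 12:45 pm-1:30 pm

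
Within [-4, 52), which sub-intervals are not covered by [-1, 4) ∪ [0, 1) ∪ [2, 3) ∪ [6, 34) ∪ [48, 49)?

After merging, the occupied span is [-1, 4), [6, 34), [48, 49).
Uncovered inside [-4, 52): [-4, -1), [4, 6), [34, 48), [49, 52).

[-4, -1) ∪ [4, 6) ∪ [34, 48) ∪ [49, 52)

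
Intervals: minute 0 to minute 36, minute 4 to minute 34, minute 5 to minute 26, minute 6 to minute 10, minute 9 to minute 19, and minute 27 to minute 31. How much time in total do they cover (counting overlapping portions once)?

36 minutes

Merged: minute 0 to minute 36.
Length: 36 minutes.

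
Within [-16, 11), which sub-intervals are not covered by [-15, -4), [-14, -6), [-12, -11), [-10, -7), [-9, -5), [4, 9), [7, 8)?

Covered (merged): [-15, -4), [4, 9).
Complement within [-16, 11): [-16, -15), [-4, 4), [9, 11).

[-16, -15) ∪ [-4, 4) ∪ [9, 11)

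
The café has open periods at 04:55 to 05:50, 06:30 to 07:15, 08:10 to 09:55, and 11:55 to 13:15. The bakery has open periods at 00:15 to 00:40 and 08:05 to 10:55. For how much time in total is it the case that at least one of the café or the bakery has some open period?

6 h 15 min

A ∪ B = 00:15–00:40, 04:55–05:50, 06:30–07:15, 08:05–10:55, 11:55–13:15.
Total: 25 min + 55 min + 45 min + 2 h 50 min + 1 h 20 min = 6 h 15 min.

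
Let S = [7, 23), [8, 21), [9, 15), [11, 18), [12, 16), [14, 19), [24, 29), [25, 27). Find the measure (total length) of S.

Merged: [7, 23), [24, 29).
Lengths: 16 + 5 = 21.

21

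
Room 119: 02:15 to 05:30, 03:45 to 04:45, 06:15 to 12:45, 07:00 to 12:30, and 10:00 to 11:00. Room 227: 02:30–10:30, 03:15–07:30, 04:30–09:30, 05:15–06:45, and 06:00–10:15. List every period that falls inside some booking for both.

First set merges to 02:15–05:30, 06:15–12:45.
Second set merges to 02:30–10:30.
02:15–05:30 meets the second set on 02:30–05:30.
06:15–12:45 meets the second set on 06:15–10:30.

02:30–05:30, 06:15–10:30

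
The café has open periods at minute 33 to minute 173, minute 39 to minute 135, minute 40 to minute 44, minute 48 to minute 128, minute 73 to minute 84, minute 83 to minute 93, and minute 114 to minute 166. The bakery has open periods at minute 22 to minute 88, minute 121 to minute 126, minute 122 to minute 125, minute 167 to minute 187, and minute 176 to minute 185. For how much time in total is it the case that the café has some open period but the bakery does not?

74 minutes

Merge the first list: minute 33 to minute 173.
Merge the second list: minute 22 to minute 88, minute 121 to minute 126, minute 167 to minute 187.
A \ B = minute 88 to minute 121, minute 126 to minute 167.
Total: 33 minutes + 41 minutes = 74 minutes.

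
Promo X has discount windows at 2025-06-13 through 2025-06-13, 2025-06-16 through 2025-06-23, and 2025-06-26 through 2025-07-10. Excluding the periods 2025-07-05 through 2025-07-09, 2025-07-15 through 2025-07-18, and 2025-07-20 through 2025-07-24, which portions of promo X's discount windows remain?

2025-06-13 through 2025-06-13, 2025-06-16 through 2025-06-23, 2025-06-26 through 2025-07-04, 2025-07-10 through 2025-07-10

2025-06-13 through 2025-06-13: nothing removed.
2025-06-16 through 2025-06-23: nothing removed.
2025-06-26 through 2025-07-10 \ B = 2025-06-26 through 2025-07-04, 2025-07-10 through 2025-07-10.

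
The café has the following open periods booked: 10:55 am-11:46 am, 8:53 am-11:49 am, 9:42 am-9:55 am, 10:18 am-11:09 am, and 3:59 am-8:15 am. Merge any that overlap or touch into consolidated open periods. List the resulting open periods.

3:59 am–8:15 am, 8:53 am–11:49 am

Sort by start: 3:59 am–8:15 am, 8:53 am–11:49 am, 9:42 am–9:55 am, 10:18 am–11:09 am, 10:55 am–11:46 am.
8:53 am–11:49 am is disjoint → start new block.
9:42 am–9:55 am overlaps/touches 8:53 am–11:49 am → extend to 8:53 am–11:49 am.
10:18 am–11:09 am overlaps/touches 8:53 am–11:49 am → extend to 8:53 am–11:49 am.
10:55 am–11:46 am overlaps/touches 8:53 am–11:49 am → extend to 8:53 am–11:49 am.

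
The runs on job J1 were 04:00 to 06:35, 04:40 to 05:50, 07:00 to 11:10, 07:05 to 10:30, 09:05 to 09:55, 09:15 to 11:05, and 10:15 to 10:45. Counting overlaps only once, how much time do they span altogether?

6 h 45 min

Merged: 04:00–06:35, 07:00–11:10.
Lengths: 2 h 35 min + 4 h 10 min = 6 h 45 min.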